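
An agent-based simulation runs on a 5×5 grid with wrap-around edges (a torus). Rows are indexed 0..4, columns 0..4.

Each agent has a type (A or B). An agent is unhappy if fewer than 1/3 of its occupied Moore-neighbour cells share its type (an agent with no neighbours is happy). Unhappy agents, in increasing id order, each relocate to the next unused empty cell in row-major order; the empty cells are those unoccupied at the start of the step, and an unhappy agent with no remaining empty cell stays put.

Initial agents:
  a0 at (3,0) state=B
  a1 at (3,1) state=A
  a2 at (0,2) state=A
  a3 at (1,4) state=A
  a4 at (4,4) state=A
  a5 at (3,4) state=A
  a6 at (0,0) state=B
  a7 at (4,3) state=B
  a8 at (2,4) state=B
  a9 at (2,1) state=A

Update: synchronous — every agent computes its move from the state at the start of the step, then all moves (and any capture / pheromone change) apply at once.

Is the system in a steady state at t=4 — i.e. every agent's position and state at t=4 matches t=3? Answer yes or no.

yes

t=1: a0@(0,1):B a1@(3,1):A a2@(0,3):A a3@(0,4):A a4@(1,0):A a5@(1,1):A a6@(1,2):B a7@(1,3):B a8@(2,4):B a9@(2,1):A
t=2: (unchanged — steady state)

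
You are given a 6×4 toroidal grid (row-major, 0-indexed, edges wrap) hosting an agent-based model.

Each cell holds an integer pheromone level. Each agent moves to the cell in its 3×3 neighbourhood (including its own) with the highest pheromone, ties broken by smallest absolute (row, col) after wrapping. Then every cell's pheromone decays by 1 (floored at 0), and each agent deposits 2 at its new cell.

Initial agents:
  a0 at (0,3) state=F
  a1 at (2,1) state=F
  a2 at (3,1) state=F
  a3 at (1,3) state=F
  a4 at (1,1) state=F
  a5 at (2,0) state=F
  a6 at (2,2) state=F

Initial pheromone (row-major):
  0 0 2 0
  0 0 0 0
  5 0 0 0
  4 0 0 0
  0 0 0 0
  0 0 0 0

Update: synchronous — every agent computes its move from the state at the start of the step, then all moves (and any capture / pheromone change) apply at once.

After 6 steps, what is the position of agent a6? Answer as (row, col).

t=1: a0@(0,2) a1@(2,0) a2@(2,0) a3@(2,0) a4@(2,0) a5@(2,0) a6@(1,1) | pheromone: 0 0 3 0 / 0 2 0 0 / 14 0 0 0 / 3 0 0 0 / 0 0 0 0 / 0 0 0 0
t=2: a0@(0,2) a1@(2,0) a2@(2,0) a3@(2,0) a4@(2,0) a5@(2,0) a6@(2,0) | pheromone: 0 0 4 0 / 0 1 0 0 / 25 0 0 0 / 2 0 0 0 / 0 0 0 0 / 0 0 0 0
t=3: a0@(0,2) a1@(2,0) a2@(2,0) a3@(2,0) a4@(2,0) a5@(2,0) a6@(2,0) | pheromone: 0 0 5 0 / 0 0 0 0 / 36 0 0 0 / 1 0 0 0 / 0 0 0 0 / 0 0 0 0
t=4: a0@(0,2) a1@(2,0) a2@(2,0) a3@(2,0) a4@(2,0) a5@(2,0) a6@(2,0) | pheromone: 0 0 6 0 / 0 0 0 0 / 47 0 0 0 / 0 0 0 0 / 0 0 0 0 / 0 0 0 0
t=5: a0@(0,2) a1@(2,0) a2@(2,0) a3@(2,0) a4@(2,0) a5@(2,0) a6@(2,0) | pheromone: 0 0 7 0 / 0 0 0 0 / 58 0 0 0 / 0 0 0 0 / 0 0 0 0 / 0 0 0 0
t=6: a0@(0,2) a1@(2,0) a2@(2,0) a3@(2,0) a4@(2,0) a5@(2,0) a6@(2,0) | pheromone: 0 0 8 0 / 0 0 0 0 / 69 0 0 0 / 0 0 0 0 / 0 0 0 0 / 0 0 0 0

(2, 0)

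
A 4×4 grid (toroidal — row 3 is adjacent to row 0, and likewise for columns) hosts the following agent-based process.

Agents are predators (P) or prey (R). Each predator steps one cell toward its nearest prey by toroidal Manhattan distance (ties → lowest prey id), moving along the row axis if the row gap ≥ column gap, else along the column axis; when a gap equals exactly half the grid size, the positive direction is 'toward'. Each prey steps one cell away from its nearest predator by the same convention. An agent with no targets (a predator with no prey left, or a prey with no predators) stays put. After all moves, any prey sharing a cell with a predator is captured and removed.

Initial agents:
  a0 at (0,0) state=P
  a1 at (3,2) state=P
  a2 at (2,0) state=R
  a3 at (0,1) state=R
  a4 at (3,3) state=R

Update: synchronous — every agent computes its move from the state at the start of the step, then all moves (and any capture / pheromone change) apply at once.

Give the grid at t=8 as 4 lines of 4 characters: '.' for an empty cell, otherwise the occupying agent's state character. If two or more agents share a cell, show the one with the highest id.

PR..
....
.P..
.R..

t=1: a0@(0,1):P a1@(3,3):P a2@(1,0):R a3@(0,2):R a4@(3,0):R
t=2: a0@(0,2):P a1@(3,0):P a2@(2,0):R a3@(0,3):R a4@(3,1):R
t=3: a0@(0,3):P a1@(2,0):P a2@(1,0):R a3@(0,0):R a4@(3,2):R
t=4: a0@(0,0):P a1@(1,0):P a3@(0,1):R a4@(2,2):R
t=5: a0@(0,1):P a1@(0,0):P a3@(0,2):R a4@(2,1):R
t=6: a0@(0,2):P a1@(0,1):P a3@(0,3):R a4@(1,1):R
t=7: a0@(0,3):P a1@(1,1):P a3@(0,0):R a4@(2,1):R
t=8: a0@(0,0):P a1@(2,1):P a3@(0,1):R a4@(3,1):R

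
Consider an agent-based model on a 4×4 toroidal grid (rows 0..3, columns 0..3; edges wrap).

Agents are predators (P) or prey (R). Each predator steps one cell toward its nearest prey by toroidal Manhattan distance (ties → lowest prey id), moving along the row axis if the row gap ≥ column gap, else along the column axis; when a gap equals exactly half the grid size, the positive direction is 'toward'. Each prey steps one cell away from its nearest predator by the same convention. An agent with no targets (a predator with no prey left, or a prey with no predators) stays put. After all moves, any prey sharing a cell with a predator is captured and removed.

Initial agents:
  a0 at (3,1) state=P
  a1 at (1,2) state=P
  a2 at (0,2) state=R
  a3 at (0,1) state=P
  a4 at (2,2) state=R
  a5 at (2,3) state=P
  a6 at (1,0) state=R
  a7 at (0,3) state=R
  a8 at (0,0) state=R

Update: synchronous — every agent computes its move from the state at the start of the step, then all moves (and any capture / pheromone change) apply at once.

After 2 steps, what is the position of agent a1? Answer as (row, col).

(3, 2)

t=1: a0@(0,1):P a1@(0,2):P a2@(3,2):R a3@(0,2):P a4@(3,2):R a5@(2,2):P a6@(1,3):R a7@(3,3):R a8@(0,3):R
t=2: a0@(3,1):P a1@(3,2):P a2@(2,2):R a3@(3,2):P a4@(2,2):R a5@(3,2):P a6@(2,3):R a7@(2,3):R a8@(0,0):R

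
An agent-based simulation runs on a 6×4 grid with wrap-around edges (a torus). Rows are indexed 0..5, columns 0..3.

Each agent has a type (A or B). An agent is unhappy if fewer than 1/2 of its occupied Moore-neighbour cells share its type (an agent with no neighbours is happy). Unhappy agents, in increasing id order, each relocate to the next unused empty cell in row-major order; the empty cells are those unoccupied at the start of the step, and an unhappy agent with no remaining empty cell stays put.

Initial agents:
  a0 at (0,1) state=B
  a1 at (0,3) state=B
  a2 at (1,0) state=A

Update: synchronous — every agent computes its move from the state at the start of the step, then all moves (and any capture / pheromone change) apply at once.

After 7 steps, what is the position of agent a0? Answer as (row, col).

t=1: a0@(0,0):B a1@(0,2):B a2@(1,1):A
t=2: a0@(0,1):B a1@(0,3):B a2@(1,0):A
t=3: a0@(0,0):B a1@(0,2):B a2@(1,1):A
t=4: a0@(0,1):B a1@(0,3):B a2@(1,0):A
t=5: a0@(0,0):B a1@(0,2):B a2@(1,1):A
t=6: a0@(0,1):B a1@(0,3):B a2@(1,0):A
t=7: a0@(0,0):B a1@(0,2):B a2@(1,1):A

(0, 0)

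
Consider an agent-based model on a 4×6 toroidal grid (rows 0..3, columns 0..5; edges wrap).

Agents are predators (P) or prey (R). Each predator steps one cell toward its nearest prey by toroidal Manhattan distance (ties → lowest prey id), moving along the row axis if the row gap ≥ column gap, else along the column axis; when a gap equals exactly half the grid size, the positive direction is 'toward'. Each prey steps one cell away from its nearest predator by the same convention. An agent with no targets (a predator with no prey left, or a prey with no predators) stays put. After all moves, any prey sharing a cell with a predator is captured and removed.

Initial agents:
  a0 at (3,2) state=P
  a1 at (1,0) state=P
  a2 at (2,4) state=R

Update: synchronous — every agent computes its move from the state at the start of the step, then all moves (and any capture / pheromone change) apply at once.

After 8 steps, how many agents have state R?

1

t=1: a0@(3,3):P a1@(1,5):P a2@(2,5):R
t=2: a0@(3,4):P a1@(2,5):P a2@(3,5):R
t=3: a0@(3,5):P a1@(3,5):P a2@(3,0):R
t=4: a0@(3,0):P a1@(3,0):P a2@(3,1):R
t=5: a0@(3,1):P a1@(3,1):P a2@(3,2):R
t=6: a0@(3,2):P a1@(3,2):P a2@(3,3):R
t=7: a0@(3,3):P a1@(3,3):P a2@(3,4):R
t=8: a0@(3,4):P a1@(3,4):P a2@(3,5):R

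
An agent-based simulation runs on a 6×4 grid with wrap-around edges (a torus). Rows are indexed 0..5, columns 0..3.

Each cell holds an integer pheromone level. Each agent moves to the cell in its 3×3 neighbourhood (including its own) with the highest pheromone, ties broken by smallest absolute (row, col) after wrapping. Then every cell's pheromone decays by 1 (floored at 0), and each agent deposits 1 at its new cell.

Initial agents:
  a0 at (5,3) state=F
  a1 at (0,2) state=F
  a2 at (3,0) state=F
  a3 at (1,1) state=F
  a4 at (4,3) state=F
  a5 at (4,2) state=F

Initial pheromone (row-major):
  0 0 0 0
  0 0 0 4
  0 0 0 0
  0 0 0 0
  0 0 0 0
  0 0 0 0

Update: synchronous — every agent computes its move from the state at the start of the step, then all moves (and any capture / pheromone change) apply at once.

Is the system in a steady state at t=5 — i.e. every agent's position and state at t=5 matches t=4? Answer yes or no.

yes

t=1: a0@(0,0) a1@(1,3) a2@(2,0) a3@(0,0) a4@(3,0) a5@(3,1) | pheromone: 2 0 0 0 / 0 0 0 4 / 1 0 0 0 / 1 1 0 0 / 0 0 0 0 / 0 0 0 0
t=2: a0@(1,3) a1@(1,3) a2@(1,3) a3@(1,3) a4@(2,0) a5@(2,0) | pheromone: 1 0 0 0 / 0 0 0 7 / 2 0 0 0 / 0 0 0 0 / 0 0 0 0 / 0 0 0 0
t=3: a0@(1,3) a1@(1,3) a2@(1,3) a3@(1,3) a4@(1,3) a5@(1,3) | pheromone: 0 0 0 0 / 0 0 0 12 / 1 0 0 0 / 0 0 0 0 / 0 0 0 0 / 0 0 0 0
t=4: a0@(1,3) a1@(1,3) a2@(1,3) a3@(1,3) a4@(1,3) a5@(1,3) | pheromone: 0 0 0 0 / 0 0 0 17 / 0 0 0 0 / 0 0 0 0 / 0 0 0 0 / 0 0 0 0
t=5: a0@(1,3) a1@(1,3) a2@(1,3) a3@(1,3) a4@(1,3) a5@(1,3) | pheromone: 0 0 0 0 / 0 0 0 22 / 0 0 0 0 / 0 0 0 0 / 0 0 0 0 / 0 0 0 0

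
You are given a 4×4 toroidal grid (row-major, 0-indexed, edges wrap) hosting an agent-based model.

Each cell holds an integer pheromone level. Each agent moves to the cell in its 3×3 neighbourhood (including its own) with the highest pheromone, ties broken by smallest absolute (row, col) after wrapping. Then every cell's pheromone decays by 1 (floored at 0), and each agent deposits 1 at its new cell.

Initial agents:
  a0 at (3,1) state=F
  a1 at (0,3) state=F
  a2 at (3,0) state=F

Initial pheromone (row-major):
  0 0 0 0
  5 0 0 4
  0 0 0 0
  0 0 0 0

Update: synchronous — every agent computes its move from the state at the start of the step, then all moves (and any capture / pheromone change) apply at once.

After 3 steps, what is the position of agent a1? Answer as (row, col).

(1, 0)

t=1: a0@(0,0) a1@(1,0) a2@(0,0) | pheromone: 2 0 0 0 / 5 0 0 3 / 0 0 0 0 / 0 0 0 0
t=2: a0@(1,0) a1@(1,0) a2@(1,0) | pheromone: 1 0 0 0 / 7 0 0 2 / 0 0 0 0 / 0 0 0 0
t=3: a0@(1,0) a1@(1,0) a2@(1,0) | pheromone: 0 0 0 0 / 9 0 0 1 / 0 0 0 0 / 0 0 0 0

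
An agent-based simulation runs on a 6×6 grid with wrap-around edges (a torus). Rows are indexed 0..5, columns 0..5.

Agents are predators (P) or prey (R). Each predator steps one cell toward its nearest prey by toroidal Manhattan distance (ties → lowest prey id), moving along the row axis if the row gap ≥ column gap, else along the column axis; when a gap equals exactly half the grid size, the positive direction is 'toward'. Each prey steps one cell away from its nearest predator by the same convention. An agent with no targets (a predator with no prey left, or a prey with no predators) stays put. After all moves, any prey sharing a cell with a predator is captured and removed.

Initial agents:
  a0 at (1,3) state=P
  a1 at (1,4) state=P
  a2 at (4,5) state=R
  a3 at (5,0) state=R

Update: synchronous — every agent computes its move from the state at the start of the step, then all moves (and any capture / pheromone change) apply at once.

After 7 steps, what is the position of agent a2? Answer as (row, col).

(3, 5)

t=1: a0@(2,3):P a1@(2,4):P a2@(3,5):R a3@(4,0):R
t=2: a0@(2,4):P a1@(3,4):P a2@(4,5):R a3@(5,0):R
t=3: a0@(3,4):P a1@(4,4):P a2@(5,5):R a3@(0,0):R
t=4: a0@(4,4):P a1@(5,4):P a2@(0,5):R a3@(1,0):R
t=5: a0@(5,4):P a1@(0,4):P a2@(1,5):R a3@(2,0):R
t=6: a0@(0,4):P a1@(1,4):P a2@(2,5):R a3@(3,0):R
t=7: a0@(1,4):P a1@(2,4):P a2@(3,5):R a3@(4,0):R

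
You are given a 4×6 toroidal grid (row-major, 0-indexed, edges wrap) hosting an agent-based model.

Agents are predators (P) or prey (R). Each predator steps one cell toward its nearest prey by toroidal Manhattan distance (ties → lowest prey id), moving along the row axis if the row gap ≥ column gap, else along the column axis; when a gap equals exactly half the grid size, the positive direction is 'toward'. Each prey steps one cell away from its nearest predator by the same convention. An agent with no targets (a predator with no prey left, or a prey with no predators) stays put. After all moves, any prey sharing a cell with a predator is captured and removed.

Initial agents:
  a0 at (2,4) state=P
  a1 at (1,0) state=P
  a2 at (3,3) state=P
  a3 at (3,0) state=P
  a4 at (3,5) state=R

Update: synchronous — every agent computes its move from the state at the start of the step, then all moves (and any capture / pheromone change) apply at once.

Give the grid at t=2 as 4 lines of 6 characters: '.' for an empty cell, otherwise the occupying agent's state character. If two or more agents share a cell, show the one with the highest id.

......
......
P.....
....PP

t=1: a0@(3,4):P a1@(2,0):P a2@(3,4):P a3@(3,5):P
t=2: (unchanged — steady state)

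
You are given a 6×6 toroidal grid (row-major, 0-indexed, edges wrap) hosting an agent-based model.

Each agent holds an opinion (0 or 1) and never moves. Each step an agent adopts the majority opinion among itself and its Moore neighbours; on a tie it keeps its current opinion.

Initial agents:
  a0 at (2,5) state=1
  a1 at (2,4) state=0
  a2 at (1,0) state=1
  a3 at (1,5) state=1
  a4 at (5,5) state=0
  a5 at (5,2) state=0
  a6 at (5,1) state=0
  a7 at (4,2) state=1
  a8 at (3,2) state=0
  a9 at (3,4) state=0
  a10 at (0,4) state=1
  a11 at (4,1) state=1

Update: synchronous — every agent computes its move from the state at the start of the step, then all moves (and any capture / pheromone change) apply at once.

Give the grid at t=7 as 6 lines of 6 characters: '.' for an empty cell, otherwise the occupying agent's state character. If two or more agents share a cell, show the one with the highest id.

....1.
1....1
....01
..0.0.
.00...
.00..0

t=1: a0@(2,5):1 a1@(2,4):0 a2@(1,0):1 a3@(1,5):1 a4@(5,5):0 a5@(5,2):0 a6@(5,1):0 a7@(4,2):0 a8@(3,2):1 a9@(3,4):0 a10@(0,4):1 a11@(4,1):0
t=2: a0@(2,5):1 a1@(2,4):0 a2@(1,0):1 a3@(1,5):1 a4@(5,5):0 a5@(5,2):0 a6@(5,1):0 a7@(4,2):0 a8@(3,2):0 a9@(3,4):0 a10@(0,4):1 a11@(4,1):0
t=3: (unchanged — steady state)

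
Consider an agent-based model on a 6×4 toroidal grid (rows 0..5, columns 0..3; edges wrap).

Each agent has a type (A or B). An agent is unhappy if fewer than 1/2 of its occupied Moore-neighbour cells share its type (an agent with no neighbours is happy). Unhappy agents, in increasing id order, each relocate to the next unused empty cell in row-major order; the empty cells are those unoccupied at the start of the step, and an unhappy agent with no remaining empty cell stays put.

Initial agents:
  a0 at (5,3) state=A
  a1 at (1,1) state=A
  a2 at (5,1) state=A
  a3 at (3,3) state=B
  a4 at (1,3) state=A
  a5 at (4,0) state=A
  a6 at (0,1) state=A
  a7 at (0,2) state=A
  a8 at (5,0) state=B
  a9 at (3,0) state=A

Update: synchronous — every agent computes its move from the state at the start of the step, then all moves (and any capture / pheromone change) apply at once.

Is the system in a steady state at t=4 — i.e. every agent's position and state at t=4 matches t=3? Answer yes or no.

t=1: a0@(5,3):A a1@(1,1):A a2@(5,1):A a3@(0,0):B a4@(1,3):A a5@(4,0):A a6@(0,1):A a7@(0,2):A a8@(0,3):B a9@(3,0):A
t=2: a0@(5,3):A a1@(1,1):A a2@(5,1):A a3@(1,0):B a4@(1,2):A a5@(4,0):A a6@(0,1):A a7@(0,2):A a8@(2,0):B a9@(3,0):A
t=3: a0@(5,3):A a1@(1,1):A a2@(5,1):A a3@(0,0):B a4@(1,2):A a5@(4,0):A a6@(0,1):A a7@(0,2):A a8@(0,3):B a9@(3,0):A
t=4: a0@(5,3):A a1@(1,1):A a2@(5,1):A a3@(1,0):B a4@(1,2):A a5@(4,0):A a6@(0,1):A a7@(0,2):A a8@(1,3):B a9@(3,0):A

no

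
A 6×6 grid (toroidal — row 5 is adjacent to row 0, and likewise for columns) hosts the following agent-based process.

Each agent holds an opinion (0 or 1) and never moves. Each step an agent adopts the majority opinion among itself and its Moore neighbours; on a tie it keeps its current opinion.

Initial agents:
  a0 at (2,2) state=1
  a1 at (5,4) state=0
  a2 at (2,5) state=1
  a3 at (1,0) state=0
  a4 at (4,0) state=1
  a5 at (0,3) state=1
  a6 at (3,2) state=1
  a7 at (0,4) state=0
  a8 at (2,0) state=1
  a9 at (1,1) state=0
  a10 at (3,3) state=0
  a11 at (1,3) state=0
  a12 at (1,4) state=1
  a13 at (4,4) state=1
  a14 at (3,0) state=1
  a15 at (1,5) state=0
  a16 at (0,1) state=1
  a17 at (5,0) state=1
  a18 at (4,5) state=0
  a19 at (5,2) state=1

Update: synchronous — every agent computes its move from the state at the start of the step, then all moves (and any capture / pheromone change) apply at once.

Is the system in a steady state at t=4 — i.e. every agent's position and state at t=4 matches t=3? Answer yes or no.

no

t=1: a0@(2,2):0 a1@(5,4):0 a2@(2,5):1 a3@(1,0):0 a4@(4,0):1 a5@(0,3):1 a6@(3,2):1 a7@(0,4):0 a8@(2,0):1 a9@(1,1):1 a10@(3,3):1 a11@(1,3):1 a12@(1,4):1 a13@(4,4):0 a14@(3,0):1 a15@(1,5):0 a16@(0,1):1 a17@(5,0):1 a18@(4,5):1 a19@(5,2):1
t=2: a0@(2,2):1 a1@(5,4):0 a2@(2,5):1 a3@(1,0):1 a4@(4,0):1 a5@(0,3):1 a6@(3,2):1 a7@(0,4):0 a8@(2,0):1 a9@(1,1):1 a10@(3,3):1 a11@(1,3):1 a12@(1,4):1 a13@(4,4):0 a14@(3,0):1 a15@(1,5):0 a16@(0,1):1 a17@(5,0):1 a18@(4,5):1 a19@(5,2):1
t=3: a0@(2,2):1 a1@(5,4):0 a2@(2,5):1 a3@(1,0):1 a4@(4,0):1 a5@(0,3):1 a6@(3,2):1 a7@(0,4):0 a8@(2,0):1 a9@(1,1):1 a10@(3,3):1 a11@(1,3):1 a12@(1,4):1 a13@(4,4):0 a14@(3,0):1 a15@(1,5):1 a16@(0,1):1 a17@(5,0):1 a18@(4,5):1 a19@(5,2):1
t=4: a0@(2,2):1 a1@(5,4):0 a2@(2,5):1 a3@(1,0):1 a4@(4,0):1 a5@(0,3):1 a6@(3,2):1 a7@(0,4):1 a8@(2,0):1 a9@(1,1):1 a10@(3,3):1 a11@(1,3):1 a12@(1,4):1 a13@(4,4):0 a14@(3,0):1 a15@(1,5):1 a16@(0,1):1 a17@(5,0):1 a18@(4,5):1 a19@(5,2):1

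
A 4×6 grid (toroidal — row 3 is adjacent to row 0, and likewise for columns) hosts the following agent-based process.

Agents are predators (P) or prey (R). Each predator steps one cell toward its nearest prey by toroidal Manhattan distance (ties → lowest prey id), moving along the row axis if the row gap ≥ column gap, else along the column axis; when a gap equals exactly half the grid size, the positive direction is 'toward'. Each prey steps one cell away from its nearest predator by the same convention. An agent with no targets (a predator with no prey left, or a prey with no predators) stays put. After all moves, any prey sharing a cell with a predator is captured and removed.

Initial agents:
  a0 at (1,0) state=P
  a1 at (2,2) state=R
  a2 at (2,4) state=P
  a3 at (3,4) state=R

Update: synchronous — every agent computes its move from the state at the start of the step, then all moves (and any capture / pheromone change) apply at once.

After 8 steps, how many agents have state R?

2

t=1: a0@(1,1):P a1@(2,1):R a2@(3,4):P a3@(0,4):R
t=2: a0@(2,1):P a1@(3,1):R a2@(0,4):P a3@(1,4):R
t=3: a0@(3,1):P a1@(0,1):R a2@(1,4):P a3@(2,4):R
t=4: a0@(0,1):P a1@(1,1):R a2@(2,4):P a3@(3,4):R
t=5: a0@(1,1):P a1@(2,1):R a2@(3,4):P a3@(0,4):R
t=6: a0@(2,1):P a1@(3,1):R a2@(0,4):P a3@(1,4):R
t=7: a0@(3,1):P a1@(0,1):R a2@(1,4):P a3@(2,4):R
t=8: a0@(0,1):P a1@(1,1):R a2@(2,4):P a3@(3,4):R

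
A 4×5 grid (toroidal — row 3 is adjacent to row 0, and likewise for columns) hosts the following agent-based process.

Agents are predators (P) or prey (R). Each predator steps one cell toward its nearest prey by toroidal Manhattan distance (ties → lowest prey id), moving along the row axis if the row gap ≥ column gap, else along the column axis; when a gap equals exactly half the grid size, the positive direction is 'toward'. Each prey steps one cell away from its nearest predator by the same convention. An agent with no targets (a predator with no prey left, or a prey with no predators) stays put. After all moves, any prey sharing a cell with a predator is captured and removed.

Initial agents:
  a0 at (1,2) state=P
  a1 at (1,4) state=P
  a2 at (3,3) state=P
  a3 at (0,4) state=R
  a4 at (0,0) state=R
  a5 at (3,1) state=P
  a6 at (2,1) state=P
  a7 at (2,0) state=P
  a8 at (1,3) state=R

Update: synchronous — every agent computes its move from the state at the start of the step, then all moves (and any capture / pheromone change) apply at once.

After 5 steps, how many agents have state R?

2

t=1: a0@(1,3):P a1@(0,4):P a2@(0,3):P a3@(3,4):R a5@(0,1):P a6@(3,1):P a7@(3,0):P a8@(1,4):R
t=2: a0@(1,4):P a1@(3,4):P a2@(3,3):P a3@(2,4):R a5@(0,0):P a6@(3,0):P a7@(3,4):P a8@(1,0):R
t=3: a0@(2,4):P a1@(2,4):P a2@(2,3):P a3@(3,4):R a5@(1,0):P a6@(2,0):P a7@(2,4):P a8@(1,1):R
t=4: a0@(3,4):P a1@(3,4):P a2@(3,3):P a3@(0,4):R a5@(1,1):P a6@(3,0):P a7@(3,4):P a8@(1,2):R
t=5: a0@(0,4):P a1@(0,4):P a2@(0,3):P a3@(1,4):R a5@(1,2):P a6@(0,0):P a7@(0,4):P a8@(1,3):R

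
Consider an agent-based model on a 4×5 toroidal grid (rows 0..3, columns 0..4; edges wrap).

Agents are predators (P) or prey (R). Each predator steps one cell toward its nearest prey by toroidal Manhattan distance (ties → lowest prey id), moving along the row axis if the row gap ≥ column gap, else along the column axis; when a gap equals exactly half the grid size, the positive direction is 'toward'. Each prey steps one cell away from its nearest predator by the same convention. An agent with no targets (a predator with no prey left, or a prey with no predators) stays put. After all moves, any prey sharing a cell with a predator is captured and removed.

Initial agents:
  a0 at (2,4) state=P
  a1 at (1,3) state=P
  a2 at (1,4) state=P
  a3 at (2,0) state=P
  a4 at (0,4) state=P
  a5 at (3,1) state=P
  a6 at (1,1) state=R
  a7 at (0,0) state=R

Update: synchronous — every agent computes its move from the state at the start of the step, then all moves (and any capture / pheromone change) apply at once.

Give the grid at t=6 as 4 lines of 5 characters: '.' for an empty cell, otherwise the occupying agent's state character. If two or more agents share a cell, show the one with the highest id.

t=1: a0@(2,0):P a1@(1,2):P a2@(1,0):P a3@(1,0):P a4@(0,0):P a5@(0,1):P
t=2: (unchanged — steady state)

PP...
P.P..
P....
.....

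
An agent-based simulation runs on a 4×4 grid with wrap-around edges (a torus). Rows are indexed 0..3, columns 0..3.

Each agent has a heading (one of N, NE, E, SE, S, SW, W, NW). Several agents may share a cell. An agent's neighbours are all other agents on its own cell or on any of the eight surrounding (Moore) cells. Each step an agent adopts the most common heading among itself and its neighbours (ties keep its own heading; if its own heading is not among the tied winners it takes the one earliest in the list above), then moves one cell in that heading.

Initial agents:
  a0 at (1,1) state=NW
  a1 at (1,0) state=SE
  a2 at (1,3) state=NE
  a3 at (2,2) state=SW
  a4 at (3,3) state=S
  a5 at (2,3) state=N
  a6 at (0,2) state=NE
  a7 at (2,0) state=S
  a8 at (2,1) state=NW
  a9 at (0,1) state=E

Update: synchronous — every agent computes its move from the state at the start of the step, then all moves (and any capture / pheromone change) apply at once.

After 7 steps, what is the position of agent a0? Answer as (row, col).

t=1: a0@(0,0):NW a1@(0,3):NW a2@(0,0):NE a3@(1,1):NW a4@(0,3):S a5@(3,3):S a6@(3,3):NE a7@(3,0):S a8@(1,0):NW a9@(0,2):E
t=2: a0@(3,3):NW a1@(3,2):NW a2@(3,3):NW a3@(0,0):NW a4@(1,3):S a5@(0,3):S a6@(0,3):S a7@(0,0):S a8@(0,3):NW a9@(1,2):S
t=3: a0@(2,2):NW a1@(2,1):NW a2@(2,2):NW a3@(3,3):NW a4@(2,3):S a5@(1,3):S a6@(1,3):S a7@(1,0):S a8@(3,2):NW a9@(2,2):S
t=4: a0@(1,1):NW a1@(1,0):NW a2@(1,1):NW a3@(2,2):NW a4@(3,3):S a5@(2,3):S a6@(2,3):S a7@(2,0):S a8@(2,1):NW a9@(1,1):NW
t=5: a0@(0,0):NW a1@(0,3):NW a2@(0,0):NW a3@(1,1):NW a4@(0,3):S a5@(3,3):S a6@(3,3):S a7@(1,3):NW a8@(1,0):NW a9@(0,0):NW
t=6: a0@(3,3):NW a1@(3,2):NW a2@(3,3):NW a3@(0,0):NW a4@(3,2):NW a5@(2,2):NW a6@(2,2):NW a7@(0,2):NW a8@(0,3):NW a9@(3,3):NW
t=7: a0@(2,2):NW a1@(2,1):NW a2@(2,2):NW a3@(3,3):NW a4@(2,1):NW a5@(1,1):NW a6@(1,1):NW a7@(3,1):NW a8@(3,2):NW a9@(2,2):NW

(2, 2)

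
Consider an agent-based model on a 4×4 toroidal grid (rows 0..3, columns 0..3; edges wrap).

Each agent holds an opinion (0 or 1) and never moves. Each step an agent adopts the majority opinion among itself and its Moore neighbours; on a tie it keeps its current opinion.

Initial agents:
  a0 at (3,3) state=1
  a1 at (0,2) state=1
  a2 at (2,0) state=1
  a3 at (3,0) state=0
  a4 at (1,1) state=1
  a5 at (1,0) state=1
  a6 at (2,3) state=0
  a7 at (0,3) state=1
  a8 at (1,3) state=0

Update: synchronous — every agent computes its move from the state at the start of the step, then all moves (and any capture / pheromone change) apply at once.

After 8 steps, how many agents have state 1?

t=1: a0@(3,3):1 a1@(0,2):1 a2@(2,0):1 a3@(3,0):1 a4@(1,1):1 a5@(1,0):1 a6@(2,3):0 a7@(0,3):1 a8@(1,3):1
t=2: a0@(3,3):1 a1@(0,2):1 a2@(2,0):1 a3@(3,0):1 a4@(1,1):1 a5@(1,0):1 a6@(2,3):1 a7@(0,3):1 a8@(1,3):1
t=3: (unchanged — steady state)

9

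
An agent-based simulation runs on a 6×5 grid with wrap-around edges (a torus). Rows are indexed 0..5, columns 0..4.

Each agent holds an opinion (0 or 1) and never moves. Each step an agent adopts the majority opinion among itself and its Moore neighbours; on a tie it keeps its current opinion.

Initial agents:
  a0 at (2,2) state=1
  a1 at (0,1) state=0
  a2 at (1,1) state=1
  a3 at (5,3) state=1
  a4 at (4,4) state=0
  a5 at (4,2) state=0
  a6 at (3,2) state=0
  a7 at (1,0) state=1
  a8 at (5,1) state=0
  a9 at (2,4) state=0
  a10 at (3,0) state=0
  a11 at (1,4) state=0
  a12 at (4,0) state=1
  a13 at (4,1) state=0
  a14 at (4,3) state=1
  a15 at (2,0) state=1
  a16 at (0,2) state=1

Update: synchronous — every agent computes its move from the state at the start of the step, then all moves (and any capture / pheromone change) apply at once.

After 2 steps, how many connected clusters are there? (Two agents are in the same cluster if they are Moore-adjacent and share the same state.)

t=1: a0@(2,2):1 a1@(0,1):1 a2@(1,1):1 a3@(5,3):1 a4@(4,4):1 a5@(4,2):0 a6@(3,2):0 a7@(1,0):1 a8@(5,1):0 a9@(2,4):0 a10@(3,0):0 a11@(1,4):0 a12@(4,0):0 a13@(4,1):0 a14@(4,3):0 a15@(2,0):1 a16@(0,2):1
t=2: a0@(2,2):1 a1@(0,1):1 a2@(1,1):1 a3@(5,3):1 a4@(4,4):0 a5@(4,2):0 a6@(3,2):0 a7@(1,0):1 a8@(5,1):0 a9@(2,4):0 a10@(3,0):0 a11@(1,4):0 a12@(4,0):0 a13@(4,1):0 a14@(4,3):0 a15@(2,0):1 a16@(0,2):1

2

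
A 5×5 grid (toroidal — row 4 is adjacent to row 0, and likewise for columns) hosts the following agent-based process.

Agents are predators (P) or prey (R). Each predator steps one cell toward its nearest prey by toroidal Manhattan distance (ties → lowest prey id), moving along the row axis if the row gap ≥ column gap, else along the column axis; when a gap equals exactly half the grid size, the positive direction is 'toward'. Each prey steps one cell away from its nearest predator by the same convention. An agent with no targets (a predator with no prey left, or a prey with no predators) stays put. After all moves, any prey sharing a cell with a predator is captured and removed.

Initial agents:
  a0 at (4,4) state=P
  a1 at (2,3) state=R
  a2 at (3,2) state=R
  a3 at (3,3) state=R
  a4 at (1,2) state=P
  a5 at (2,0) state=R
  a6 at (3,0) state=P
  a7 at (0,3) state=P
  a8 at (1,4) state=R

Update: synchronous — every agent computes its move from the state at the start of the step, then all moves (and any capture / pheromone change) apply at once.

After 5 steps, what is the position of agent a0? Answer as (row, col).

t=1: a0@(3,4):P a1@(3,3):R a2@(4,2):R a3@(2,3):R a4@(2,2):P a5@(1,0):R a6@(2,0):P a7@(1,3):P a8@(2,4):R
t=2: a0@(3,3):P a1@(3,2):R a2@(0,2):R a3@(2,4):R a4@(2,3):P a5@(0,0):R a6@(1,0):P a7@(2,3):P a8@(1,4):R
t=3: a0@(3,2):P a1@(3,1):R a2@(1,2):R a3@(2,0):R a4@(2,4):P a5@(4,0):R a6@(0,0):P a7@(2,4):P a8@(1,3):R
t=4: a0@(3,1):P a1@(3,0):R a2@(0,2):R a3@(2,1):R a4@(2,0):P a5@(3,0):R a6@(4,0):P a7@(2,0):P a8@(0,3):R
t=5: a0@(3,0):P a1@(3,4):R a2@(1,2):R a3@(1,1):R a4@(3,0):P a5@(3,4):R a6@(3,0):P a7@(3,0):P a8@(0,2):R

(3, 0)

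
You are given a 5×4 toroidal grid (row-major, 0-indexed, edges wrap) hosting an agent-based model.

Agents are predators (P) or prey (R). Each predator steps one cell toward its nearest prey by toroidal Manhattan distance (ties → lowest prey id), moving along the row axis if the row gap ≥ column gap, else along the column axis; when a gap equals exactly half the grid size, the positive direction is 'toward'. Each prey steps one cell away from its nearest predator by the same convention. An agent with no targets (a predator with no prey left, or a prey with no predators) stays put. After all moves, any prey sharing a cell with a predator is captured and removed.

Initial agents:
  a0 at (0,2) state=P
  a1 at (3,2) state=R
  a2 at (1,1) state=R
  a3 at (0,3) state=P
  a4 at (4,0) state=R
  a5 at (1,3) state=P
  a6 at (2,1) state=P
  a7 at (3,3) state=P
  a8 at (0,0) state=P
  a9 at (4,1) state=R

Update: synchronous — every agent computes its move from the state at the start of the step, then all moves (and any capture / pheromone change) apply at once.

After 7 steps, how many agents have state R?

2

t=1: a0@(4,2):P a1@(3,1):R a2@(0,1):R a3@(4,3):P a4@(3,0):R a5@(1,0):P a6@(1,1):P a7@(3,2):P a8@(4,0):P a9@(3,1):R
t=2: a0@(3,2):P a2@(4,1):R a3@(3,3):P a4@(2,0):R a5@(0,0):P a6@(0,1):P a7@(3,1):P a8@(3,0):P
t=3: a0@(4,2):P a2@(3,1):R a3@(2,3):P a4@(1,0):R a5@(4,0):P a6@(4,1):P a7@(4,1):P a8@(2,0):P
t=4: a0@(3,2):P a2@(2,1):R a3@(1,3):P a4@(0,0):R a5@(3,0):P a6@(3,1):P a7@(3,1):P a8@(1,0):P
t=5: a0@(2,2):P a2@(1,1):R a3@(0,3):P a4@(4,0):R a5@(2,0):P a6@(2,1):P a7@(2,1):P a8@(0,0):P
t=6: a0@(1,2):P a2@(0,1):R a3@(4,3):P a4@(3,0):R a5@(1,0):P a6@(1,1):P a7@(1,1):P a8@(4,0):P
t=7: a0@(0,2):P a2@(4,1):R a3@(3,3):P a4@(2,0):R a5@(0,0):P a6@(0,1):P a7@(0,1):P a8@(3,0):P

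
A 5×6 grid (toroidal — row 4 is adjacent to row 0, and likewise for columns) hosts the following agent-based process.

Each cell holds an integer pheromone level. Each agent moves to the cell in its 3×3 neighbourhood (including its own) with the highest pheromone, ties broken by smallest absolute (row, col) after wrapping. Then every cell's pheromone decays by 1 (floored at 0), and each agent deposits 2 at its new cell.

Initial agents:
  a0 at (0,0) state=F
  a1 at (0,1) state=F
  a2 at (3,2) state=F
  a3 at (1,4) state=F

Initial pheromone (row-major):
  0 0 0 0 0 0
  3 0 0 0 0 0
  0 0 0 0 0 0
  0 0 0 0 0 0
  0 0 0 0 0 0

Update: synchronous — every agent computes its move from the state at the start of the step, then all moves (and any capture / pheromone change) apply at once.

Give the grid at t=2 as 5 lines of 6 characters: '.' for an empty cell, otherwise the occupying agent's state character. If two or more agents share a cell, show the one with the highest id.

...F..
F.....
......
......
......

t=1: a0@(1,0) a1@(1,0) a2@(2,1) a3@(0,3) | pheromone: 0 0 0 2 0 0 / 6 0 0 0 0 0 / 0 2 0 0 0 0 / 0 0 0 0 0 0 / 0 0 0 0 0 0
t=2: a0@(1,0) a1@(1,0) a2@(1,0) a3@(0,3) | pheromone: 0 0 0 3 0 0 / 11 0 0 0 0 0 / 0 1 0 0 0 0 / 0 0 0 0 0 0 / 0 0 0 0 0 0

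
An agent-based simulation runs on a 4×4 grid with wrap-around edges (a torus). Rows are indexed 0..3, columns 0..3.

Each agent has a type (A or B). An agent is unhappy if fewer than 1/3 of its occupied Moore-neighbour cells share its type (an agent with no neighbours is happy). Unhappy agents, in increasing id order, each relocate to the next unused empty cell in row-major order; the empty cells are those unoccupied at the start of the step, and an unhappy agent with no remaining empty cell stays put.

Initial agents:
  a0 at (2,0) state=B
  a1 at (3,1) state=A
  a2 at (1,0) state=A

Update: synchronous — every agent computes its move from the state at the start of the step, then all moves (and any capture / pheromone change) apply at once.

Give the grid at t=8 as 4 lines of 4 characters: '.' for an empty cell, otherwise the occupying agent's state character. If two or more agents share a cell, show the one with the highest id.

.AAB
....
....
....

t=1: a0@(0,0):B a1@(0,1):A a2@(0,2):A
t=2: a0@(0,3):B a1@(0,1):A a2@(0,2):A
t=3: a0@(0,0):B a1@(0,1):A a2@(0,2):A
t=4: a0@(0,3):B a1@(0,1):A a2@(0,2):A
t=5: a0@(0,0):B a1@(0,1):A a2@(0,2):A
t=6: a0@(0,3):B a1@(0,1):A a2@(0,2):A
t=7: a0@(0,0):B a1@(0,1):A a2@(0,2):A
t=8: a0@(0,3):B a1@(0,1):A a2@(0,2):A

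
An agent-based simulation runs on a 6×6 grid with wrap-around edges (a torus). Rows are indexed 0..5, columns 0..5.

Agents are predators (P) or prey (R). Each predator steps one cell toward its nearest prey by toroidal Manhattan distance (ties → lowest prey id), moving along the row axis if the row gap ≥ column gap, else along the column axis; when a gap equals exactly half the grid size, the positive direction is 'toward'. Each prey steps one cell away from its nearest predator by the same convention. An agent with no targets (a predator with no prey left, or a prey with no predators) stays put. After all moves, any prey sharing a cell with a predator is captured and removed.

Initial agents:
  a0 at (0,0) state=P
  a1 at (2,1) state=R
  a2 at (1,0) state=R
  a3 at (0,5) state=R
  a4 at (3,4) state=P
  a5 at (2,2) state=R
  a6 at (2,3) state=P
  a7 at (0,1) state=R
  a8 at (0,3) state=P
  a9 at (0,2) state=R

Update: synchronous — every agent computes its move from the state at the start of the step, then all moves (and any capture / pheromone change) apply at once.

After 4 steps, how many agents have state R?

t=1: a0@(1,0):P a1@(2,0):R a2@(2,0):R a3@(0,4):R a4@(3,3):P a5@(2,1):R a6@(2,2):P a8@(0,2):P a9@(0,1):R
t=2: a0@(2,0):P a1@(3,0):R a2@(3,0):R a3@(0,5):R a4@(3,2):P a6@(2,1):P a8@(0,1):P a9@(0,0):R
t=3: a0@(3,0):P a1@(4,0):R a2@(4,0):R a3@(0,4):R a4@(3,1):P a6@(3,1):P a8@(0,0):P a9@(0,5):R
t=4: a0@(4,0):P a1@(5,0):R a2@(5,0):R a3@(0,3):R a4@(4,1):P a6@(4,1):P a8@(0,5):P a9@(0,4):R

4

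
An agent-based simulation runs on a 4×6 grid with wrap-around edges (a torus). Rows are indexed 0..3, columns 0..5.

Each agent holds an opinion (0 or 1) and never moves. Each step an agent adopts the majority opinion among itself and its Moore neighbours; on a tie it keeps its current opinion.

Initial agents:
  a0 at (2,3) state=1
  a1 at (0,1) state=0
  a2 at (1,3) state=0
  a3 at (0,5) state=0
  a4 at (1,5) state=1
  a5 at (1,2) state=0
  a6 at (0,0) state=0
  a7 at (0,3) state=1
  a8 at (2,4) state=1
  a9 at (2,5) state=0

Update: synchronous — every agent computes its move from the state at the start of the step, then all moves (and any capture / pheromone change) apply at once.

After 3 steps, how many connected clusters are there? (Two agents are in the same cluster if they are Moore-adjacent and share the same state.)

t=1: a0@(2,3):1 a1@(0,1):0 a2@(1,3):1 a3@(0,5):0 a4@(1,5):0 a5@(1,2):0 a6@(0,0):0 a7@(0,3):0 a8@(2,4):1 a9@(2,5):1
t=2: (unchanged — steady state)

2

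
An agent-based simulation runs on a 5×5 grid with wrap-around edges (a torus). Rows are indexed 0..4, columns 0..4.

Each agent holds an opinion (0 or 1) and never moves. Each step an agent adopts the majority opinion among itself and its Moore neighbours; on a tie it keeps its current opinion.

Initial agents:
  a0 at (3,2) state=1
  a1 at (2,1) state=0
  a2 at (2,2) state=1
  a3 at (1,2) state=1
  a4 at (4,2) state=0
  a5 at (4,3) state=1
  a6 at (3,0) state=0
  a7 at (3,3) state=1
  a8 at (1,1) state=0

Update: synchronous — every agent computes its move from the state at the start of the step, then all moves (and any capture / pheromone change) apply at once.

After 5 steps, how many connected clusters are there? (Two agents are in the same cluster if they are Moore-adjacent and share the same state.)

t=1: a0@(3,2):1 a1@(2,1):0 a2@(2,2):1 a3@(1,2):1 a4@(4,2):1 a5@(4,3):1 a6@(3,0):0 a7@(3,3):1 a8@(1,1):0
t=2: (unchanged — steady state)

2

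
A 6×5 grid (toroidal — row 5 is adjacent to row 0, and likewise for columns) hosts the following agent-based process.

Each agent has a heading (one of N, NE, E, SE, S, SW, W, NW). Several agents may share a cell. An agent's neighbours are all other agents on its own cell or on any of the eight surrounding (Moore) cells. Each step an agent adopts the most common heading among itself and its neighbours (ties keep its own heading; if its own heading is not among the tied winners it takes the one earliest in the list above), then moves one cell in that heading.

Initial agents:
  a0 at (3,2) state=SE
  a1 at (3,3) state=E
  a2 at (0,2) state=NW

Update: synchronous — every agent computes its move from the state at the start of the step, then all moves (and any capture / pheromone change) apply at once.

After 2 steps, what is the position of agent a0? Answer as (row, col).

(5, 4)

t=1: a0@(4,3):SE a1@(3,4):E a2@(5,1):NW
t=2: a0@(5,4):SE a1@(3,0):E a2@(4,0):NW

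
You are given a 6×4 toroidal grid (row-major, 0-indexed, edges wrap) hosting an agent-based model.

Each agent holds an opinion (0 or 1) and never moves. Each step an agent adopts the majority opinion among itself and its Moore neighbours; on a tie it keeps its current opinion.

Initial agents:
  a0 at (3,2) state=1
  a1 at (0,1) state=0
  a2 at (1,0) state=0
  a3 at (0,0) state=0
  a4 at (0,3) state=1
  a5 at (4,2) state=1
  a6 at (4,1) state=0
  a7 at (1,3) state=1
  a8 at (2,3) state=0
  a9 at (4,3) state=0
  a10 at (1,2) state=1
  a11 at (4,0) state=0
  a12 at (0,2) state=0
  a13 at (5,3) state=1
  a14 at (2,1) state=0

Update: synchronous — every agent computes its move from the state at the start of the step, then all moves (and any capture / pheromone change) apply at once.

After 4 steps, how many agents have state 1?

t=1: a0@(3,2):0 a1@(0,1):0 a2@(1,0):0 a3@(0,0):0 a4@(0,3):1 a5@(4,2):1 a6@(4,1):0 a7@(1,3):0 a8@(2,3):1 a9@(4,3):1 a10@(1,2):0 a11@(4,0):0 a12@(0,2):1 a13@(5,3):0 a14@(2,1):0
t=2: a0@(3,2):0 a1@(0,1):0 a2@(1,0):0 a3@(0,0):0 a4@(0,3):0 a5@(4,2):0 a6@(4,1):0 a7@(1,3):0 a8@(2,3):0 a9@(4,3):0 a10@(1,2):0 a11@(4,0):0 a12@(0,2):0 a13@(5,3):1 a14@(2,1):0
t=3: a0@(3,2):0 a1@(0,1):0 a2@(1,0):0 a3@(0,0):0 a4@(0,3):0 a5@(4,2):0 a6@(4,1):0 a7@(1,3):0 a8@(2,3):0 a9@(4,3):0 a10@(1,2):0 a11@(4,0):0 a12@(0,2):0 a13@(5,3):0 a14@(2,1):0
t=4: (unchanged — steady state)

0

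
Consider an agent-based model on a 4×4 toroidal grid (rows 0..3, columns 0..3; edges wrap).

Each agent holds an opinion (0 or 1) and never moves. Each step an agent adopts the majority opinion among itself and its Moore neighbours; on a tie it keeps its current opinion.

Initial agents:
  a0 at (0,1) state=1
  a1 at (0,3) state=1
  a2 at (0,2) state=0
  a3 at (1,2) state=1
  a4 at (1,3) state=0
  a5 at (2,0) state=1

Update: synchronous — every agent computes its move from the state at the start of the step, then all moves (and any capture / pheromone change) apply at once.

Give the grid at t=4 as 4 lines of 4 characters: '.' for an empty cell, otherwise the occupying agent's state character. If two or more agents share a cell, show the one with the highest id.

t=1: a0@(0,1):1 a1@(0,3):1 a2@(0,2):1 a3@(1,2):1 a4@(1,3):1 a5@(2,0):1
t=2: (unchanged — steady state)

.111
..11
1...
....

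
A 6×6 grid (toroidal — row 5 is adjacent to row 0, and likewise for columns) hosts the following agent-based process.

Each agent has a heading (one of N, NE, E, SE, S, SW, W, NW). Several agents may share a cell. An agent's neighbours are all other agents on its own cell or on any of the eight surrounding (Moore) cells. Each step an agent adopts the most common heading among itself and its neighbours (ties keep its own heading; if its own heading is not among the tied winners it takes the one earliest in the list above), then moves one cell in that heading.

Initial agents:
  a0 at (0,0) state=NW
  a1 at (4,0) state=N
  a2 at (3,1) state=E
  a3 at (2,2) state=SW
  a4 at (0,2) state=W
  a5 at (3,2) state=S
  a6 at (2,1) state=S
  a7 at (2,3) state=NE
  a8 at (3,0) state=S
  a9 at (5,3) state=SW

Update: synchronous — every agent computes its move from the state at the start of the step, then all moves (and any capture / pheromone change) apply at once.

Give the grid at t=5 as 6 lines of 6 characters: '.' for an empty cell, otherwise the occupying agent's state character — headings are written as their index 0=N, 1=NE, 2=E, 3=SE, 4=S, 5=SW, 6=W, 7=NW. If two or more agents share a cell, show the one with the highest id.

t=1: a0@(5,5):NW a1@(3,0):N a2@(4,1):S a3@(3,2):S a4@(0,1):W a5@(4,2):S a6@(3,1):S a7@(1,4):NE a8@(4,0):S a9@(0,2):SW
t=2: a0@(4,4):NW a1@(4,0):S a2@(5,1):S a3@(4,2):S a4@(0,0):W a5@(5,2):S a6@(4,1):S a7@(0,5):NE a8@(5,0):S a9@(1,1):SW
t=3: a0@(3,3):NW a1@(5,0):S a2@(0,1):S a3@(5,2):S a4@(1,0):S a5@(0,2):S a6@(5,1):S a7@(5,0):NE a8@(0,0):S a9@(2,0):SW
t=4: a0@(2,2):NW a1@(0,0):S a2@(1,1):S a3@(0,2):S a4@(2,0):S a5@(1,2):S a6@(0,1):S a7@(0,0):S a8@(1,0):S a9@(3,5):SW
t=5: a0@(3,2):S a1@(1,0):S a2@(2,1):S a3@(1,2):S a4@(3,0):S a5@(2,2):S a6@(1,1):S a7@(1,0):S a8@(2,0):S a9@(4,4):SW

......
444...
444...
4.4...
....5.
......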